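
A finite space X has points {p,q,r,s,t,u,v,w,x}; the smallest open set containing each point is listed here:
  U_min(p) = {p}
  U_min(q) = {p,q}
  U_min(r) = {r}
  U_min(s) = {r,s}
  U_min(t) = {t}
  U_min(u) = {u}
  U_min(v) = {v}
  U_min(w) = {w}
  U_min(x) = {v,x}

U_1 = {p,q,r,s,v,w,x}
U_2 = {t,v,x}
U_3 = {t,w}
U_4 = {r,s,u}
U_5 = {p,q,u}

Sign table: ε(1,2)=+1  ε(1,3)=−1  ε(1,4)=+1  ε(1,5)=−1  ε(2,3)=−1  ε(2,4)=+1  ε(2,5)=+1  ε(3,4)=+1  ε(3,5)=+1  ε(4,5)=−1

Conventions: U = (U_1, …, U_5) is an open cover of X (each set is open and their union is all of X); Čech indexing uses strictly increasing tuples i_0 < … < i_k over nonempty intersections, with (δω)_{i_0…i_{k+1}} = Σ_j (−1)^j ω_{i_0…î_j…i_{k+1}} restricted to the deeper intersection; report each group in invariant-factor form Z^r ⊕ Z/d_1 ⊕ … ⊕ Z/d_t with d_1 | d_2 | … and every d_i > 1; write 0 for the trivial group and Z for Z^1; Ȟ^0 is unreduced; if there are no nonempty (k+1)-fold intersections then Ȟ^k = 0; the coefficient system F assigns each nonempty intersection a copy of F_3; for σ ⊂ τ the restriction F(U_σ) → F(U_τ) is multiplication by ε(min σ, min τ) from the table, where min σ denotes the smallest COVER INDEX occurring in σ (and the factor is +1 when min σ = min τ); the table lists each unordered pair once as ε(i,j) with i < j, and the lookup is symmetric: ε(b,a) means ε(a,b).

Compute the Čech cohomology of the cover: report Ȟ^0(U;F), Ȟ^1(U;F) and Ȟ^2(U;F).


Ȟ^0(U;F) ≅ Z/3, Ȟ^1(U;F) ≅ Z/3 ⊕ Z/3, Ȟ^2(U;F) ≅ 0

nonempty intersections:
  U12={v,x} U13={w} U14={r,s} U15={p,q} U23={t} U45={u}
C dims 5,6; δ0: rk_F3 4
Ȟ^0: (5−4)−0=1 ⇒ Z/3
Ȟ^1: (6−0)−4=2 ⇒ Z/3 ⊕ Z/3
Ȟ^2: (0−0)−0=0 ⇒ 0


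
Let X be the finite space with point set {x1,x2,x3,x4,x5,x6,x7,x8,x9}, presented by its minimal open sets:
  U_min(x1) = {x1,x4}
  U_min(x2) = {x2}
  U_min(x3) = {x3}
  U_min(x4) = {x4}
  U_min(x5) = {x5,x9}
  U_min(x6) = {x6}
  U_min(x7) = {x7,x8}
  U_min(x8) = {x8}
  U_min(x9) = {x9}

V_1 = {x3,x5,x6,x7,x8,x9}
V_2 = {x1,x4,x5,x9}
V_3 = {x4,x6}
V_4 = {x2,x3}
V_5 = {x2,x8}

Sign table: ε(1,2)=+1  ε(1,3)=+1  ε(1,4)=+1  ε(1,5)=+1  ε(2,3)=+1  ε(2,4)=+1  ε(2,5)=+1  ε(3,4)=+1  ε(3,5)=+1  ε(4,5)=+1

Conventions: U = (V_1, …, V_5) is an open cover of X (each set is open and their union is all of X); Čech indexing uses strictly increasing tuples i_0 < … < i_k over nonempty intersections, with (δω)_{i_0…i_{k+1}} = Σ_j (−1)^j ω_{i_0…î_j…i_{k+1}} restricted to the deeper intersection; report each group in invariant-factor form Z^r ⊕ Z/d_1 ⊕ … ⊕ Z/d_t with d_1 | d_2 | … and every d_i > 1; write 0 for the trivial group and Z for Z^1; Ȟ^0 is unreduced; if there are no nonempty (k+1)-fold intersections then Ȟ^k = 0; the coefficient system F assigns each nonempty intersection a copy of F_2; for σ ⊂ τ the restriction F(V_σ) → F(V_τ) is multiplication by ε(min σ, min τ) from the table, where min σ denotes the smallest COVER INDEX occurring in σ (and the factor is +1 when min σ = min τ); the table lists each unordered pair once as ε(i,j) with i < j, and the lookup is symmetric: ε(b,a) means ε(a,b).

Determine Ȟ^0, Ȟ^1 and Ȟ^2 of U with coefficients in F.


Ȟ^0 = Z/2, Ȟ^1 = Z/2 ⊕ Z/2, Ȟ^2 = 0

nonempty overlaps:
  V12={x5,x9} V13={x6} V14={x3} V15={x8} V23={x4} V45={x2}
C dims 5,6; δ0: rk_F2 4
degree 0: 5−4−0 = 1 → Ȟ^0 ≅ Z/2
degree 1: 6−0−4 = 2 → Ȟ^1 ≅ Z/2 ⊕ Z/2
degree 2: 0−0−0 = 0 → Ȟ^2 ≅ 0


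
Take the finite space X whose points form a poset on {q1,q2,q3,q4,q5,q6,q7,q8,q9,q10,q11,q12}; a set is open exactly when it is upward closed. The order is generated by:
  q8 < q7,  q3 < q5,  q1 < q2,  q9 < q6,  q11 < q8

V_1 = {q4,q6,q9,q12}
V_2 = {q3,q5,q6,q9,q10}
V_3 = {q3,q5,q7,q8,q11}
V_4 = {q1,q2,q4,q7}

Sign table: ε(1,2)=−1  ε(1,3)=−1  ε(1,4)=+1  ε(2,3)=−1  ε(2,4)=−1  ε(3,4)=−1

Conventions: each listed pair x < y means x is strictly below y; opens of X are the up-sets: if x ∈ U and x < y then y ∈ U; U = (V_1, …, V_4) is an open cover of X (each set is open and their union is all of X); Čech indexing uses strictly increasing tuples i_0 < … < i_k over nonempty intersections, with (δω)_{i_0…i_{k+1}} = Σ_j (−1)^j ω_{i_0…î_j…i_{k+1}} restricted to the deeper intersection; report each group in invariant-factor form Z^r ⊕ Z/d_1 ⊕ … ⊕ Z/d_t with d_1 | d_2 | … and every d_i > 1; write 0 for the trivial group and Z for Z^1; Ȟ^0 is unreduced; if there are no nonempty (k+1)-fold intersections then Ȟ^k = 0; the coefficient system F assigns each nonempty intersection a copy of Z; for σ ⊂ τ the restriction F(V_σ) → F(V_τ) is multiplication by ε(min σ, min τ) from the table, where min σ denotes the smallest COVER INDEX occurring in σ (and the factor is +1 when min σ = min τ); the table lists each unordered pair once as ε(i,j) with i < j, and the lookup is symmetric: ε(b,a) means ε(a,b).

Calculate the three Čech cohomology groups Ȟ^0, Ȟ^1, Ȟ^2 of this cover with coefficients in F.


Ȟ^0(U;F) ≅ 0,  Ȟ^1(U;F) ≅ Z/2,  Ȟ^2(U;F) ≅ 0

cover nerve:
  V12={q6,q9} V14={q4} V23={q3,q5} V34={q7}
C dims 4,4; δ0: rk 4, SNF 1^3·2
Ȟ^0: (4−4)−0=0 ⇒ 0
Ȟ^1: (4−0)−4=0 plus torsion [2] ⇒ Z/2
Ȟ^2: (0−0)−0=0 ⇒ 0


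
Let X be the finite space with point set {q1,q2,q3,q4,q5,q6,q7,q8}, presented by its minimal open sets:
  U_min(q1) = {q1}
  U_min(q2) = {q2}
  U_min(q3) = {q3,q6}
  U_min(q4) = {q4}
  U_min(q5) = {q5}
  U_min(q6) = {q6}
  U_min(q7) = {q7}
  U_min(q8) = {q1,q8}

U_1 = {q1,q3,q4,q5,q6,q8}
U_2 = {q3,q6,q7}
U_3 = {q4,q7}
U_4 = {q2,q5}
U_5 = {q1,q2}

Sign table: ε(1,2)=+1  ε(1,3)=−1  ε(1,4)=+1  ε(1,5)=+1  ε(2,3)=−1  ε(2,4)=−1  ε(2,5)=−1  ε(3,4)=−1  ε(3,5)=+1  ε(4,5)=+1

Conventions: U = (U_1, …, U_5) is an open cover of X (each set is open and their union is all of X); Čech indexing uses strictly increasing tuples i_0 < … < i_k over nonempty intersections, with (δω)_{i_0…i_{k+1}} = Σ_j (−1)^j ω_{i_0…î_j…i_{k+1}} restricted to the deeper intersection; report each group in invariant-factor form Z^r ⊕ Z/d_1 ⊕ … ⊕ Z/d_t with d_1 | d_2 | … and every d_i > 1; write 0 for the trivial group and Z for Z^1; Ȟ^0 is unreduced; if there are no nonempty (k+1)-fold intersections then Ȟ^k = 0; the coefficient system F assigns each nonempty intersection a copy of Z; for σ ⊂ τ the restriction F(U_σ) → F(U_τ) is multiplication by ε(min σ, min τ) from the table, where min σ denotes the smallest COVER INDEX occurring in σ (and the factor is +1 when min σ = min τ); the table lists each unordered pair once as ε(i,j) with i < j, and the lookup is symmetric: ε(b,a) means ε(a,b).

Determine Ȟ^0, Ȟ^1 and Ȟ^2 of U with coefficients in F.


nerve simplices:
  U12={q3,q6} U13={q4} U14={q5} U15={q1} U23={q7} U45={q2}
C dims 5,6; δ0: rk 4, SNF 1^4
degree 0: 5−4−0 = 1 → Ȟ^0 ≅ Z
degree 1: 6−0−4 = 2 → Ȟ^1 ≅ Z^2
degree 2: 0−0−0 = 0 → Ȟ^2 ≅ 0

Ȟ^0 = Z, Ȟ^1 = Z^2, Ȟ^2 = 0


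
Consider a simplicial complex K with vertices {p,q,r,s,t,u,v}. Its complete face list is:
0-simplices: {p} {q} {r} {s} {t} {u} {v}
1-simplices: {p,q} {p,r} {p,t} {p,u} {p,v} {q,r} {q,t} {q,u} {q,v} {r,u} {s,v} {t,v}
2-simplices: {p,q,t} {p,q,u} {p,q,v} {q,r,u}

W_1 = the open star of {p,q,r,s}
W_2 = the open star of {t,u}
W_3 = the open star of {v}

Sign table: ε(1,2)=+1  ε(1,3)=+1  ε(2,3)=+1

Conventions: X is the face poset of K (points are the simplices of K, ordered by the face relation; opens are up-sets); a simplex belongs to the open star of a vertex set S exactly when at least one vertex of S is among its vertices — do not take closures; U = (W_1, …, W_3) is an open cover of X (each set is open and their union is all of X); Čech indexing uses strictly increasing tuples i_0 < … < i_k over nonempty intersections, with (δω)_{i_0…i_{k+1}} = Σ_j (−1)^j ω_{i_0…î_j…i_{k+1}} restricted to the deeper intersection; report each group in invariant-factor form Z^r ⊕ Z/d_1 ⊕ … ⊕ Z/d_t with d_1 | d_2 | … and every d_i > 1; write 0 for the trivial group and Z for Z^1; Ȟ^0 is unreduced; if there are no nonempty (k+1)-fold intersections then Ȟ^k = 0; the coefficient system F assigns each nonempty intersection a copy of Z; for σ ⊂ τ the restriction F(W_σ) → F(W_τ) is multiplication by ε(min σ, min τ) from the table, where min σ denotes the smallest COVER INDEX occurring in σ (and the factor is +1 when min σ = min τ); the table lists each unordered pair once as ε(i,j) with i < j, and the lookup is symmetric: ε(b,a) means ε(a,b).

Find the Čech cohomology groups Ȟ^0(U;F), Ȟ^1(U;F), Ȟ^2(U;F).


nonempty overlaps:
  W1={{p},{q},{r},{s},{p,q},{p,r},{p,t},{p,u},{p,v},{q,r},{q,t},{q,u},{q,v},{r,u},{s,v},{p,q,t},{p,q,u},{p,q,v},{q,r,u}} W2={{t},{u},{p,t},{p,u},{q,t},{q,u},{r,u},{t,v},{p,q,t},{p,q,u},{q,r,u}} W3={{v},{p,v},{q,v},{s,v},{t,v},{p,q,v}}
  W12={{p,t},{p,u},{q,t},{q,u},{r,u},{p,q,t},{p,q,u},{q,r,u}} W13={{p,v},{q,v},{s,v},{p,q,v}} W23={{t,v}}
C dims 3,3; δ0: rk 2, SNF 1^2
degree 0: 3−2−0 = 1 → Ȟ^0 ≅ Z
degree 1: 3−0−2 = 1 → Ȟ^1 ≅ Z
degree 2: 0−0−0 = 0 → Ȟ^2 ≅ 0

Ȟ^0 = Z, Ȟ^1 = Z, Ȟ^2 = 0


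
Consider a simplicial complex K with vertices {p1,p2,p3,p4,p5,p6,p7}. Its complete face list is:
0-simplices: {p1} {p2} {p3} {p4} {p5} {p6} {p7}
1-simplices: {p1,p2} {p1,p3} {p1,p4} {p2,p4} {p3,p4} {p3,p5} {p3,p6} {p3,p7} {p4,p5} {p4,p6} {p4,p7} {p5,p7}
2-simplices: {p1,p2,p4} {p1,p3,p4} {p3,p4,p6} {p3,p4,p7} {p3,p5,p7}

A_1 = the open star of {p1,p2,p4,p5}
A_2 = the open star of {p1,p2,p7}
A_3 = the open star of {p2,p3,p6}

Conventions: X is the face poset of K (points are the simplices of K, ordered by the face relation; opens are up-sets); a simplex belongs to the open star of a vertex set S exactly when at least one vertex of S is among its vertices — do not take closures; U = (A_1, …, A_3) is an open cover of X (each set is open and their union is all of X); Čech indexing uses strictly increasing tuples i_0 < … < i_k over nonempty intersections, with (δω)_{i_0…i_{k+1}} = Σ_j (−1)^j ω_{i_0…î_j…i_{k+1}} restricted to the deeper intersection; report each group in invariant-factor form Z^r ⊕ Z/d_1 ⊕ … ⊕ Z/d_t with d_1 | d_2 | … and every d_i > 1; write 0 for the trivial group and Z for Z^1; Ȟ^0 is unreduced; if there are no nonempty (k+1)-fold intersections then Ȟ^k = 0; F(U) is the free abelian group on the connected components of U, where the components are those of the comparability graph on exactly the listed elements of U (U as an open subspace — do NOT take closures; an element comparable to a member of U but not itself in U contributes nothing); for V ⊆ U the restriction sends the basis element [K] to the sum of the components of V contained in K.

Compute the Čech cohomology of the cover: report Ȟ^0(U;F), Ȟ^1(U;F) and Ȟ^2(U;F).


nonempty overlaps:
  A1={{p1},{p2},{p4},{p5},{p1,p2},{p1,p3},{p1,p4},{p2,p4},{p3,p4},{p3,p5},{p4,p5},{p4,p6},{p4,p7},{p5,p7},{p1,p2,p4},{p1,p3,p4},{p3,p4,p6},{p3,p4,p7},{p3,p5,p7}} A2={{p1},{p2},{p7},{p1,p2},{p1,p3},{p1,p4},{p2,p4},{p3,p7},{p4,p7},{p5,p7},{p1,p2,p4},{p1,p3,p4},{p3,p4,p7},{p3,p5,p7}} A3={{p2},{p3},{p6},{p1,p2},{p1,p3},{p2,p4},{p3,p4},{p3,p5},{p3,p6},{p3,p7},{p4,p6},{p1,p2,p4},{p1,p3,p4},{p3,p4,p6},{p3,p4,p7},{p3,p5,p7}}
  A12={{p1},{p2},{p1,p2},{p1,p3},{p1,p4},{p2,p4},{p4,p7},{p5,p7},{p1,p2,p4},{p1,p3,p4},{p3,p4,p7},{p3,p5,p7}} A13={{p2},{p1,p2},{p1,p3},{p2,p4},{p3,p4},{p3,p5},{p4,p6},{p1,p2,p4},{p1,p3,p4},{p3,p4,p6},{p3,p4,p7},{p3,p5,p7}} A23={{p2},{p1,p2},{p1,p3},{p2,p4},{p3,p7},{p1,p2,p4},{p1,p3,p4},{p3,p4,p7},{p3,p5,p7}}
  A123={{p2},{p1,p2},{p1,p3},{p2,p4},{p1,p2,p4},{p1,p3,p4},{p3,p4,p7},{p3,p5,p7}}
components per intersection:
  A1: {{p1},{p2},{p4},{p5},{p1,p2},{p1,p3},{p1,p4},{p2,p4},{p3,p4},{p3,p5},{p4,p5},{p4,p6},{p4,p7},{p5,p7},{p1,p2,p4},{p1,p3,p4},{p3,p4,p6},{p3,p4,p7},{p3,p5,p7}}
  A2: {{p1},{p2},{p1,p2},{p1,p3},{p1,p4},{p2,p4},{p1,p2,p4},{p1,p3,p4}} {{p7},{p3,p7},{p4,p7},{p5,p7},{p3,p4,p7},{p3,p5,p7}}
  A3: {{p2},{p1,p2},{p2,p4},{p1,p2,p4}} {{p3},{p6},{p1,p3},{p3,p4},{p3,p5},{p3,p6},{p3,p7},{p4,p6},{p1,p3,p4},{p3,p4,p6},{p3,p4,p7},{p3,p5,p7}}
  A12: {{p1},{p2},{p1,p2},{p1,p3},{p1,p4},{p2,p4},{p1,p2,p4},{p1,p3,p4}} {{p4,p7},{p3,p4,p7}} {{p5,p7},{p3,p5,p7}}
  A13: {{p2},{p1,p2},{p2,p4},{p1,p2,p4}} {{p1,p3},{p3,p4},{p4,p6},{p1,p3,p4},{p3,p4,p6},{p3,p4,p7}} {{p3,p5},{p3,p5,p7}}
  A23: {{p2},{p1,p2},{p2,p4},{p1,p2,p4}} {{p1,p3},{p1,p3,p4}} {{p3,p7},{p3,p4,p7},{p3,p5,p7}}
  A123: {{p2},{p1,p2},{p2,p4},{p1,p2,p4}} {{p1,p3},{p1,p3,p4}} {{p3,p4,p7}} {{p3,p5,p7}}
C dims 5,9,4; δ0: rk 4, SNF 1^4; δ1: rk 4, SNF 1^4
degree 0: 5−4−0 = 1 → Ȟ^0 ≅ Z
degree 1: 9−4−4 = 1 → Ȟ^1 ≅ Z
degree 2: 4−0−4 = 0 → Ȟ^2 ≅ 0

Ȟ^0 = Z, Ȟ^1 = Z and Ȟ^2 = 0


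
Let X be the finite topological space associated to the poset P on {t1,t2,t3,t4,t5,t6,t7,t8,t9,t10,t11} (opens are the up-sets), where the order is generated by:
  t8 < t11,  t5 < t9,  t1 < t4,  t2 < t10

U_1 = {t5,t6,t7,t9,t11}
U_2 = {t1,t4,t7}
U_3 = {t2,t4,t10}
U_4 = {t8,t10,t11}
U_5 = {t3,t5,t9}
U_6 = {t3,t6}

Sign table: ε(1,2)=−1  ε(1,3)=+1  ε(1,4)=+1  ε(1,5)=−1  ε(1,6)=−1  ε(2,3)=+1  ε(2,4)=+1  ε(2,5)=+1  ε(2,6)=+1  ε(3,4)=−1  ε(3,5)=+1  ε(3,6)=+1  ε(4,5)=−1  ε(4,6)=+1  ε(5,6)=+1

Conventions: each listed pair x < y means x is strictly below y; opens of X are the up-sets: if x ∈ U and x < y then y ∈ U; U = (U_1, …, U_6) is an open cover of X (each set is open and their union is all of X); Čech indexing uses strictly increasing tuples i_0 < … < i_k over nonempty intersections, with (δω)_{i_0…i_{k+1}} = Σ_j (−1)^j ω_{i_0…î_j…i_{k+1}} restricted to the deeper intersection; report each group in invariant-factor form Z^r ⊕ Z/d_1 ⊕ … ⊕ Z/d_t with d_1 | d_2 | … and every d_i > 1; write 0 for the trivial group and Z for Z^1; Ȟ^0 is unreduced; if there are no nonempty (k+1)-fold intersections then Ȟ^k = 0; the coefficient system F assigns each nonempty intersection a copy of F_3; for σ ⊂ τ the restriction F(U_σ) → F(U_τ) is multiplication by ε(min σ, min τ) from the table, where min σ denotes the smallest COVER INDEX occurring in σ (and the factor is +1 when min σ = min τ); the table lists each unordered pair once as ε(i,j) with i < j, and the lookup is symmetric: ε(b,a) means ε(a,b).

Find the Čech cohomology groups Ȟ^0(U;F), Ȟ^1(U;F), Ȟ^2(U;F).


Ȟ^0 = Z/3; Ȟ^1 = Z/3 ⊕ Z/3; Ȟ^2 = 0

nerve simplices:
  U12={t7} U14={t11} U15={t5,t9} U16={t6} U23={t4} U34={t10} U56={t3}
C dims 6,7; δ0: rk_F3 5
degree 0: 6−5−0 = 1 → Ȟ^0 ≅ Z/3
degree 1: 7−0−5 = 2 → Ȟ^1 ≅ Z/3 ⊕ Z/3
degree 2: 0−0−0 = 0 → Ȟ^2 ≅ 0


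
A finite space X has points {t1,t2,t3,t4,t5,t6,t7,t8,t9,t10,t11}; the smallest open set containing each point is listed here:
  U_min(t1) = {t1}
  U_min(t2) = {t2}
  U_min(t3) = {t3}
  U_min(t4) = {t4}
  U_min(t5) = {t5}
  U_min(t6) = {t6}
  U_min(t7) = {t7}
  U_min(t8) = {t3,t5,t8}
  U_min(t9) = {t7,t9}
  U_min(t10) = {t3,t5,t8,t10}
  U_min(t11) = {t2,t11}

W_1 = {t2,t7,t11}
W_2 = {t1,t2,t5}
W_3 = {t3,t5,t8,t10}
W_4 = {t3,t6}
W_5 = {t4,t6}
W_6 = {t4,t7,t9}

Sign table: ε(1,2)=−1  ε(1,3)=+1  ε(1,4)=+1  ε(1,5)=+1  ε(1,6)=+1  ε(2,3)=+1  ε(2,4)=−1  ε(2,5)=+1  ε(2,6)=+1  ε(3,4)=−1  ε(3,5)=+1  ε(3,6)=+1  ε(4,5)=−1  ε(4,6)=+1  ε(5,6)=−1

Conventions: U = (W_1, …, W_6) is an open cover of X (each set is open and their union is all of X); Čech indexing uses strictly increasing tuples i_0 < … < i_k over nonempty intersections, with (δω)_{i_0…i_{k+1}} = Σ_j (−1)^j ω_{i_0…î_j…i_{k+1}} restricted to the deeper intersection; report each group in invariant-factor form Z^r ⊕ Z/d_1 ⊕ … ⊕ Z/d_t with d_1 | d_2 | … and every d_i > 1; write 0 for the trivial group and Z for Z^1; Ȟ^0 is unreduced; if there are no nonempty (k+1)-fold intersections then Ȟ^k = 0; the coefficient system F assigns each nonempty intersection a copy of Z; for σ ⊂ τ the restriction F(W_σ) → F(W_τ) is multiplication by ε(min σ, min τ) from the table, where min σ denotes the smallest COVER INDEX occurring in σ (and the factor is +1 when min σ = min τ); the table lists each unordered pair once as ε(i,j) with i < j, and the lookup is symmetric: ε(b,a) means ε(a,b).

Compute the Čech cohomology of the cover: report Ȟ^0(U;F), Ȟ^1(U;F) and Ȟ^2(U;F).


Ȟ^0(U;F) ≅ Z, Ȟ^1(U;F) ≅ Z and Ȟ^2(U;F) ≅ 0

intersection data:
  W12={t2} W16={t7} W23={t5} W34={t3} W45={t6} W56={t4}
C dims 6,6; δ0: rk 5, SNF 1^5
Ȟ^0 = (6 − 5) − 0 = 1, so Ȟ^0 ≅ Z
Ȟ^1 = (6 − 0) − 5 = 1, so Ȟ^1 ≅ Z
Ȟ^2 = (0 − 0) − 0 = 0, so Ȟ^2 ≅ 0


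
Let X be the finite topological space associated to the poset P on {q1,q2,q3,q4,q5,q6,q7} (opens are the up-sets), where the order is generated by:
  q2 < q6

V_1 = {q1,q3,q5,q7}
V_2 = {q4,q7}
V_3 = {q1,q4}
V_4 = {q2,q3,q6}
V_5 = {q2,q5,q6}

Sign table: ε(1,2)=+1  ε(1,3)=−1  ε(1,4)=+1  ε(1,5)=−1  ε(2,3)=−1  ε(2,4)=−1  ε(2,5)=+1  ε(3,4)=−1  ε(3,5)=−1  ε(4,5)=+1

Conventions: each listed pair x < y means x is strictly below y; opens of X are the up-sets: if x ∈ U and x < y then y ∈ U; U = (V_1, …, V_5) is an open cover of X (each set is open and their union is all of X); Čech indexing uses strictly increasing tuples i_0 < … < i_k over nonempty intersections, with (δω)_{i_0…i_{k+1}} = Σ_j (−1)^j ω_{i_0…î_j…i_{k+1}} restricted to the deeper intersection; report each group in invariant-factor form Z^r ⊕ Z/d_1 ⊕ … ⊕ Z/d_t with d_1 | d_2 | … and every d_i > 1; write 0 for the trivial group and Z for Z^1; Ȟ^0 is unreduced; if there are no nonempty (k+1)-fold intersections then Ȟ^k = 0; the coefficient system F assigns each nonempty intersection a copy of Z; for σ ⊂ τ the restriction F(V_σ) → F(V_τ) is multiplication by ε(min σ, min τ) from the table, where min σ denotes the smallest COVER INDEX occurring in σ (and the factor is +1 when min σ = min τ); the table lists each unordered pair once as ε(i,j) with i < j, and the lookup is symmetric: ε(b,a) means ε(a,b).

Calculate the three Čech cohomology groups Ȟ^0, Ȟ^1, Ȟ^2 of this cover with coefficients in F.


nonempty intersections:
  V12={q7} V13={q1} V14={q3} V15={q5} V23={q4} V45={q2,q6}
C dims 5,6; δ0: rk 5, SNF 1^4·2
Ȟ^0: (5−5)−0=0 ⇒ 0
Ȟ^1: (6−0)−5=1 plus torsion [2] ⇒ Z ⊕ Z/2
Ȟ^2: (0−0)−0=0 ⇒ 0

Ȟ^0 ≅ 0; Ȟ^1 ≅ Z ⊕ Z/2; Ȟ^2 ≅ 0


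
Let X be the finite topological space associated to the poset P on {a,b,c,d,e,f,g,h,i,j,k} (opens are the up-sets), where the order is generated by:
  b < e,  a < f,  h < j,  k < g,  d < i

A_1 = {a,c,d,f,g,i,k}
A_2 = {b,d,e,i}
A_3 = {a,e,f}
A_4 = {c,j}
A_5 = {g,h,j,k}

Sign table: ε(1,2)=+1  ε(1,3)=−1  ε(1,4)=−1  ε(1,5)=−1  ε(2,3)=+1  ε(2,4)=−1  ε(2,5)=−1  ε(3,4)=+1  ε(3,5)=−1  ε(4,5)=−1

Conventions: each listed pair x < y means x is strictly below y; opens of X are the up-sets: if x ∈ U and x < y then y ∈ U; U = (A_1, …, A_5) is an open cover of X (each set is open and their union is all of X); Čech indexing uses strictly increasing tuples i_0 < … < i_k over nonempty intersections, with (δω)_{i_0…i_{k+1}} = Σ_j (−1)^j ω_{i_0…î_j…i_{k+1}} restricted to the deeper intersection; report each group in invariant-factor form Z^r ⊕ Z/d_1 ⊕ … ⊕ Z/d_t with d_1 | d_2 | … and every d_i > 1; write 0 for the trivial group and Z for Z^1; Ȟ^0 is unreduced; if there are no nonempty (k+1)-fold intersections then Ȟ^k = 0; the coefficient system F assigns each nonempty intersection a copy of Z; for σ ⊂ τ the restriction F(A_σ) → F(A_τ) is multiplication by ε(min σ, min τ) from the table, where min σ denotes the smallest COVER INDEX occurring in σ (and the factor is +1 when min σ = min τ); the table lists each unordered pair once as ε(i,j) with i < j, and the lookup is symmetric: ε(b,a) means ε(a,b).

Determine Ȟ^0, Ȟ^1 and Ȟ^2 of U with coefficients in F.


nerve simplices:
  A12={d,i} A13={a,f} A14={c} A15={g,k} A23={e} A45={j}
C dims 5,6; δ0: rk 5, SNF 1^4·2
degree 0: 5−5−0 = 0 → Ȟ^0 ≅ 0
degree 1: 6−0−5 = 1 plus torsion [2] → Ȟ^1 ≅ Z ⊕ Z/2
degree 2: 0−0−0 = 0 → Ȟ^2 ≅ 0

Ȟ^0 = 0, Ȟ^1 = Z ⊕ Z/2, Ȟ^2 = 0


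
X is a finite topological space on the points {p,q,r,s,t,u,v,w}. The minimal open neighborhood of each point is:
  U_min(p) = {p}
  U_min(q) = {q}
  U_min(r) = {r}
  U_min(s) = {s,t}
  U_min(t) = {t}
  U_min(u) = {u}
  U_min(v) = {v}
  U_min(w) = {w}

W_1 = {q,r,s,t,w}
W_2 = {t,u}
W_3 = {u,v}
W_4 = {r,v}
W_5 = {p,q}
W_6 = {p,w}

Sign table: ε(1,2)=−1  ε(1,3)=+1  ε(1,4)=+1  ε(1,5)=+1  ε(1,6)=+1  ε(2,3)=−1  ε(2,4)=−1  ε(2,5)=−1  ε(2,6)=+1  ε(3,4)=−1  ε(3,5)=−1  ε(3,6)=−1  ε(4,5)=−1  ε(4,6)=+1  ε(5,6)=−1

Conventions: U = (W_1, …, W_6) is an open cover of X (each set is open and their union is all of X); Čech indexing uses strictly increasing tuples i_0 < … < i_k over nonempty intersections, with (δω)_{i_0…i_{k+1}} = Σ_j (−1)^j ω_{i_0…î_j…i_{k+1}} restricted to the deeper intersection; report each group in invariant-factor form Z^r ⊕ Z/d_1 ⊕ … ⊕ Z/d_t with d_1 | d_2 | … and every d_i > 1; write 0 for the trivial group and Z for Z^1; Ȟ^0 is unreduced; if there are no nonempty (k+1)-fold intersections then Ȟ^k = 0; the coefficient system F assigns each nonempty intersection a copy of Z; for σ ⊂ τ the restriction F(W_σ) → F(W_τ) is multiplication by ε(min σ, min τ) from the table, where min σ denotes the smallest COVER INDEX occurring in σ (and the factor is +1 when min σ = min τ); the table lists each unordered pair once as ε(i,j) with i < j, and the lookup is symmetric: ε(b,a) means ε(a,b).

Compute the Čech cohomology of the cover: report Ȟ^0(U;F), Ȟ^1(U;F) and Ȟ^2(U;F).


cover nerve:
  W12={t} W14={r} W15={q} W16={w} W23={u} W34={v} W56={p}
C dims 6,7; δ0: rk 6, SNF 1^5·2
Ȟ^0: (6−6)−0=0 ⇒ 0
Ȟ^1: (7−0)−6=1 plus torsion [2] ⇒ Z ⊕ Z/2
Ȟ^2: (0−0)−0=0 ⇒ 0

Ȟ^0 ≅ 0, Ȟ^1 ≅ Z ⊕ Z/2, Ȟ^2 ≅ 0


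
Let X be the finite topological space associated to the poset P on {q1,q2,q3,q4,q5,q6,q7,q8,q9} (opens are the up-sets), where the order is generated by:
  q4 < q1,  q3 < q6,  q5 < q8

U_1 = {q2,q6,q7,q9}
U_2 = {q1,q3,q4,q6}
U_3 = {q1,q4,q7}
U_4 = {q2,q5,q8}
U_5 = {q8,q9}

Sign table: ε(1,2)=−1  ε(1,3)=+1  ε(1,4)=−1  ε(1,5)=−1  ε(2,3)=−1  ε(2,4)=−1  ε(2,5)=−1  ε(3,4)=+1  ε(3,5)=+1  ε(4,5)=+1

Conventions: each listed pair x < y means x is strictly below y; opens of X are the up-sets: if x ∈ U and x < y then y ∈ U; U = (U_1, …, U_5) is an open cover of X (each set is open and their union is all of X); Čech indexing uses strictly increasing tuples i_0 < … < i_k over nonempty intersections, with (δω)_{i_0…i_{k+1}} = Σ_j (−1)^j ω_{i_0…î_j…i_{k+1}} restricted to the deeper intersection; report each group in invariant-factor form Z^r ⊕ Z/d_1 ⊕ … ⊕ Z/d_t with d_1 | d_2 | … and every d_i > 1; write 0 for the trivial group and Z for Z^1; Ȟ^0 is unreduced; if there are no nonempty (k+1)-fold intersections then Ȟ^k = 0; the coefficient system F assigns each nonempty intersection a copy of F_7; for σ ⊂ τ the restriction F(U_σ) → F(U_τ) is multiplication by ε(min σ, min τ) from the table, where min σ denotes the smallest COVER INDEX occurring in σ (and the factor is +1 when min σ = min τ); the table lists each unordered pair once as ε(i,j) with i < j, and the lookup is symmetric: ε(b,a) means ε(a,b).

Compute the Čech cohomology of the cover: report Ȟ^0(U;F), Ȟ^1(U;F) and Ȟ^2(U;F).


nerve of the cover:
  U12={q6} U13={q7} U14={q2} U15={q9} U23={q1,q4} U45={q8}
C dims 5,6; δ0: rk_F7 4
Ȟ^0 = (5 − 4) − 0 = 1, so Ȟ^0 ≅ Z/7
Ȟ^1 = (6 − 0) − 4 = 2, so Ȟ^1 ≅ Z/7 ⊕ Z/7
Ȟ^2 = (0 − 0) − 0 = 0, so Ȟ^2 ≅ 0

Ȟ^0 ≅ Z/7, Ȟ^1 ≅ Z/7 ⊕ Z/7, Ȟ^2 ≅ 0


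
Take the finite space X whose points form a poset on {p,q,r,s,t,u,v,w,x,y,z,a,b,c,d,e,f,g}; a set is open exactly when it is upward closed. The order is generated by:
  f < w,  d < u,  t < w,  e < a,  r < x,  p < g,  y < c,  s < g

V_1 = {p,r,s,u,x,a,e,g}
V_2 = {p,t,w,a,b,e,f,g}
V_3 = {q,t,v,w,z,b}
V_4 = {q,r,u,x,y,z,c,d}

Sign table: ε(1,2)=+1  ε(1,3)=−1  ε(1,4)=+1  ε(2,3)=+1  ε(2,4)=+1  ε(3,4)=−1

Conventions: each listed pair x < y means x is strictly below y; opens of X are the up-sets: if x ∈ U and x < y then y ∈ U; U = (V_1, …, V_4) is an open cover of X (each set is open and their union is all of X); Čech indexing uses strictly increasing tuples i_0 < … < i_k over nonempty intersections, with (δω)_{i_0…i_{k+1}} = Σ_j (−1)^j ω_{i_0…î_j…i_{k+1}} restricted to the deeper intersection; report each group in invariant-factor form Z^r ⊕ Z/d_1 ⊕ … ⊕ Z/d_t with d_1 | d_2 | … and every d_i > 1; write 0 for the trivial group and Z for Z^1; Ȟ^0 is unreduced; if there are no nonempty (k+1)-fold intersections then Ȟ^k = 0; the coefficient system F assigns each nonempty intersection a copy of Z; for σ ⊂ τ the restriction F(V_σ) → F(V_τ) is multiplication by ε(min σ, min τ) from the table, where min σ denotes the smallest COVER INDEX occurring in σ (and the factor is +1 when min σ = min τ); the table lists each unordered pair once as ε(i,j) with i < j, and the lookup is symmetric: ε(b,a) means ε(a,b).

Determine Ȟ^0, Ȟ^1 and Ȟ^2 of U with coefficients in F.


nonempty intersections:
  V12={p,a,e,g} V14={r,u,x} V23={t,w,b} V34={q,z}
C dims 4,4; δ0: rk 4, SNF 1^3·2
Ȟ^0: (4−4)−0=0 ⇒ 0
Ȟ^1: (4−0)−4=0 plus torsion [2] ⇒ Z/2
Ȟ^2: (0−0)−0=0 ⇒ 0

Ȟ^0 = 0,  Ȟ^1 = Z/2,  Ȟ^2 = 0


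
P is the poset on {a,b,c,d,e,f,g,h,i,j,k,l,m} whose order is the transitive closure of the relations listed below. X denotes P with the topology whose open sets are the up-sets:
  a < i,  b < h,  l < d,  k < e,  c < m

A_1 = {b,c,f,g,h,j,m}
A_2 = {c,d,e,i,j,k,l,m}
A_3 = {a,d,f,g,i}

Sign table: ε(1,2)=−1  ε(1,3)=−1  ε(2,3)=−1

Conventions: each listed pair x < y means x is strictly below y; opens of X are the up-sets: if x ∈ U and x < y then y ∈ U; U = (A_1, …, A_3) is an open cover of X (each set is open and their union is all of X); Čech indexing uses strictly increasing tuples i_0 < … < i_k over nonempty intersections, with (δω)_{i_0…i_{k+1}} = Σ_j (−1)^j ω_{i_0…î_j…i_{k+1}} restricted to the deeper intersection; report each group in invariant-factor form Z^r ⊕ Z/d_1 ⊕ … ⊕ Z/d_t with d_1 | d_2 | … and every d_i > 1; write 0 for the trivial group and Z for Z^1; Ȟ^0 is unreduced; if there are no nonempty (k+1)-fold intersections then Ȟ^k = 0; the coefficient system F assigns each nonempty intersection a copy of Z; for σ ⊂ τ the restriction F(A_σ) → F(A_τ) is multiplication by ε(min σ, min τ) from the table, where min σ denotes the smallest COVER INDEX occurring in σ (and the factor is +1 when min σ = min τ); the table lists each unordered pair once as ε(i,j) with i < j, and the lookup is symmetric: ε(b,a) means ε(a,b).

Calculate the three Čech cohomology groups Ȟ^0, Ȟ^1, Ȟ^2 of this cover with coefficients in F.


Ȟ^0(U;F) ≅ 0, Ȟ^1(U;F) ≅ Z/2, Ȟ^2(U;F) ≅ 0

intersection data:
  A12={c,j,m} A13={f,g} A23={d,i}
C dims 3,3; δ0: rk 3, SNF 1^2·2
Ȟ^0 = (3 − 3) − 0 = 0, so Ȟ^0 ≅ 0
Ȟ^1 = (3 − 0) − 3 = 0 plus torsion [2], so Ȟ^1 ≅ Z/2
Ȟ^2 = (0 − 0) − 0 = 0, so Ȟ^2 ≅ 0


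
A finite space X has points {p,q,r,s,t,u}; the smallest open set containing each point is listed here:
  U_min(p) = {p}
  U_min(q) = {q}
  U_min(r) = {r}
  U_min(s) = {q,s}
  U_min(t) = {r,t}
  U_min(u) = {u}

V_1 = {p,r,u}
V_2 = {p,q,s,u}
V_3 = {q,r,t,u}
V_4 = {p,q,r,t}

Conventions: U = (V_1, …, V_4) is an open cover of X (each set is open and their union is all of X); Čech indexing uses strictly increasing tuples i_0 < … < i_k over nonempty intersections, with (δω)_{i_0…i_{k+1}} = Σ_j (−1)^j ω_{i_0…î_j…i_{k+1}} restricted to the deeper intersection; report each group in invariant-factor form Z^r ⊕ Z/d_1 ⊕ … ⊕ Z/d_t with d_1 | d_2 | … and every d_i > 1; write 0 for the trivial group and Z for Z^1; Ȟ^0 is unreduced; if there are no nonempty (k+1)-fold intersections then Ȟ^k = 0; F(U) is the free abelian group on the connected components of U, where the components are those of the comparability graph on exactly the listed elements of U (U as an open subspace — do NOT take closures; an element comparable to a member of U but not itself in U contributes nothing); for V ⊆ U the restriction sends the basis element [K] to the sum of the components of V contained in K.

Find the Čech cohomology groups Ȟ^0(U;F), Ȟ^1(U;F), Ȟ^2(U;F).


nonempty intersections:
  V12={p,u} V13={r,u} V14={p,r} V23={q,u} V24={p,q} V34={q,r,t}
  V123={u} V124={p} V134={r} V234={q}
components per intersection:
  V1: {p} {r} {u}
  V2: {p} {q,s} {u}
  V3: {q} {r,t} {u}
  V4: {p} {q} {r,t}
  V12: {p} {u}
  V13: {r} {u}
  V14: {p} {r}
  V23: {q} {u}
  V24: {p} {q}
  V34: {q} {r,t}
  V123: {u}
  V124: {p}
  V134: {r}
  V234: {q}
C dims 12,12,4; δ0: rk 8, SNF 1^8; δ1: rk 4, SNF 1^4
Ȟ^0: (12−8)−0=4 ⇒ Z^4
Ȟ^1: (12−4)−8=0 ⇒ 0
Ȟ^2: (4−0)−4=0 ⇒ 0

Ȟ^0 ≅ Z^4,  Ȟ^1 ≅ 0,  Ȟ^2 ≅ 0


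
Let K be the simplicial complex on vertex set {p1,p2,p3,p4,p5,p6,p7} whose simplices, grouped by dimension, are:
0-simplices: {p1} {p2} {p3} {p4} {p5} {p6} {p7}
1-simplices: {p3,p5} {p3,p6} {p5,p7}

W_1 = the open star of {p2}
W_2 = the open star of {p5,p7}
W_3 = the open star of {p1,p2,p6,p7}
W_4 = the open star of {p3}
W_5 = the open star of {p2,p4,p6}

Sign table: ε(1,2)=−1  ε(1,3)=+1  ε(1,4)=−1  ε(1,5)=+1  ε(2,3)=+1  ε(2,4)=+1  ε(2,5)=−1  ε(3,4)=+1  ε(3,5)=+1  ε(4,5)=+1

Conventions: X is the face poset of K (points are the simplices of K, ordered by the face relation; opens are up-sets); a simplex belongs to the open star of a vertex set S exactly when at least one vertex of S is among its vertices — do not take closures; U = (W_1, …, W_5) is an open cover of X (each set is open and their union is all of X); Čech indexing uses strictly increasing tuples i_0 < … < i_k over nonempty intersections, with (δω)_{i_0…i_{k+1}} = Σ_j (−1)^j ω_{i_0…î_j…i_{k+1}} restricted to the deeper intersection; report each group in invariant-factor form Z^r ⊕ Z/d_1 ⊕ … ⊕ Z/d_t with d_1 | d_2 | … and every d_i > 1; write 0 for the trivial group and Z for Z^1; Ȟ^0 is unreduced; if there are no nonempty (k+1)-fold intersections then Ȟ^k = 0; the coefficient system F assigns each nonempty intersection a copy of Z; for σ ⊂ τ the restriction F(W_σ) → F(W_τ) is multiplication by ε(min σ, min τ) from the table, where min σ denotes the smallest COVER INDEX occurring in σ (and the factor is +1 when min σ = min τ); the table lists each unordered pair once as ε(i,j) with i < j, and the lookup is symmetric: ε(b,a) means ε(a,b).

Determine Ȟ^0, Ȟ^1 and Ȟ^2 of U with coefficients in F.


nerve of the cover:
  W1={{p2}} W2={{p5},{p7},{p3,p5},{p5,p7}} W3={{p1},{p2},{p6},{p7},{p3,p6},{p5,p7}} W4={{p3},{p3,p5},{p3,p6}} W5={{p2},{p4},{p6},{p3,p6}}
  W13={{p2}} W15={{p2}} W23={{p7},{p5,p7}} W24={{p3,p5}} W34={{p3,p6}} W35={{p2},{p6},{p3,p6}} W45={{p3,p6}}
  W135={{p2}} W345={{p3,p6}}
C dims 5,7,2; δ0: rk 4, SNF 1^4; δ1: rk 2, SNF 1^2
Ȟ^0 = (5 − 4) − 0 = 1, so Ȟ^0 ≅ Z
Ȟ^1 = (7 − 2) − 4 = 1, so Ȟ^1 ≅ Z
Ȟ^2 = (2 − 0) − 2 = 0, so Ȟ^2 ≅ 0

Ȟ^0 ≅ Z, Ȟ^1 ≅ Z and Ȟ^2 ≅ 0


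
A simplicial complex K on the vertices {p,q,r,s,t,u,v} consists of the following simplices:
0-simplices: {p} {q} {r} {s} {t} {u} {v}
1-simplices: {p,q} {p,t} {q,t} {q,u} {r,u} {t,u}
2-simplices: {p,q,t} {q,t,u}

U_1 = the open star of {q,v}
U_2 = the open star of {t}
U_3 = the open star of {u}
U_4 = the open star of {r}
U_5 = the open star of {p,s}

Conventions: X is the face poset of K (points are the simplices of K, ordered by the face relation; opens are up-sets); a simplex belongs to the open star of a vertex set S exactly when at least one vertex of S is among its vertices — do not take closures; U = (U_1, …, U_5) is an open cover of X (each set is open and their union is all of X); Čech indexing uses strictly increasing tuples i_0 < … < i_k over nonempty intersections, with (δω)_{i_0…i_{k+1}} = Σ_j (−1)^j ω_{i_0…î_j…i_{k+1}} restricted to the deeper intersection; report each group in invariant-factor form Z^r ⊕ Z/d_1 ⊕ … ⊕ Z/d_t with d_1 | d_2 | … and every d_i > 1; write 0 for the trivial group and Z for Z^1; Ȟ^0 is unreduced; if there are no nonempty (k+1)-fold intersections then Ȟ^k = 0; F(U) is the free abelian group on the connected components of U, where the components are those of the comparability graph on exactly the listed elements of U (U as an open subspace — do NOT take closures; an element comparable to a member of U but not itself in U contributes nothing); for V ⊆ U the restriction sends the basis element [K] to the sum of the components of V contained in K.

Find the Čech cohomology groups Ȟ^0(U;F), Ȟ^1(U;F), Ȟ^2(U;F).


nerve of the cover:
  U1={{q},{v},{p,q},{q,t},{q,u},{p,q,t},{q,t,u}} U2={{t},{p,t},{q,t},{t,u},{p,q,t},{q,t,u}} U3={{u},{q,u},{r,u},{t,u},{q,t,u}} U4={{r},{r,u}} U5={{p},{s},{p,q},{p,t},{p,q,t}}
  U12={{q,t},{p,q,t},{q,t,u}} U13={{q,u},{q,t,u}} U15={{p,q},{p,q,t}} U23={{t,u},{q,t,u}} U25={{p,t},{p,q,t}} U34={{r,u}}
  U123={{q,t,u}} U125={{p,q,t}}
components per intersection:
  U1: {{q},{p,q},{q,t},{q,u},{p,q,t},{q,t,u}} {{v}}
  U2: {{t},{p,t},{q,t},{t,u},{p,q,t},{q,t,u}}
  U3: {{u},{q,u},{r,u},{t,u},{q,t,u}}
  U4: {{r},{r,u}}
  U5: {{p},{p,q},{p,t},{p,q,t}} {{s}}
  U12: {{q,t},{p,q,t},{q,t,u}}
  U13: {{q,u},{q,t,u}}
  U15: {{p,q},{p,q,t}}
  U23: {{t,u},{q,t,u}}
  U25: {{p,t},{p,q,t}}
  U34: {{r,u}}
  U123: {{q,t,u}}
  U125: {{p,q,t}}
C dims 7,6,2; δ0: rk 4, SNF 1^4; δ1: rk 2, SNF 1^2
Ȟ^0 = (7 − 4) − 0 = 3, so Ȟ^0 ≅ Z^3
Ȟ^1 = (6 − 2) − 4 = 0, so Ȟ^1 ≅ 0
Ȟ^2 = (2 − 0) − 2 = 0, so Ȟ^2 ≅ 0

Ȟ^0(U;F) ≅ Z^3, Ȟ^1(U;F) ≅ 0, Ȟ^2(U;F) ≅ 0


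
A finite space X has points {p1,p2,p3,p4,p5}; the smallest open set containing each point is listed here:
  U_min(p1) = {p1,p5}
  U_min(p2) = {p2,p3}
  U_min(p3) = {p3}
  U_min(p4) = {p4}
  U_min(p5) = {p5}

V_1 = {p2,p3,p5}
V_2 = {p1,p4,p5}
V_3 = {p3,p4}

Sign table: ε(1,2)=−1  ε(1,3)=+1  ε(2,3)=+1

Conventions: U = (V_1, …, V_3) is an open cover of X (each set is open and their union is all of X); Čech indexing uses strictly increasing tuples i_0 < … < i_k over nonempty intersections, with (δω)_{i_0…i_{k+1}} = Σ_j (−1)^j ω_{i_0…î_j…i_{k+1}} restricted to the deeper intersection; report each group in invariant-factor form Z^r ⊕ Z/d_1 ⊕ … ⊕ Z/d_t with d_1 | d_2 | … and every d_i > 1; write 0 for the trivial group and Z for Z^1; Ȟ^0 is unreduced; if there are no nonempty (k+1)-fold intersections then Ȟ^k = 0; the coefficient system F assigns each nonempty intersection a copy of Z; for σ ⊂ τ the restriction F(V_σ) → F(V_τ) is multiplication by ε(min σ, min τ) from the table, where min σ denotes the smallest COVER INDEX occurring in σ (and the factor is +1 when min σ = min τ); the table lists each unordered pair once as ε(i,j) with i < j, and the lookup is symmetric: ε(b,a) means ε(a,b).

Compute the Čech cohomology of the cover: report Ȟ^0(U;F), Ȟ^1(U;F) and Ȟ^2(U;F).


nonempty intersections:
  V12={p5} V13={p3} V23={p4}
C dims 3,3; δ0: rk 3, SNF 1^2·2
Ȟ^0: (3−3)−0=0 ⇒ 0
Ȟ^1: (3−0)−3=0 plus torsion [2] ⇒ Z/2
Ȟ^2: (0−0)−0=0 ⇒ 0

Ȟ^0 = 0, Ȟ^1 = Z/2, Ȟ^2 = 0


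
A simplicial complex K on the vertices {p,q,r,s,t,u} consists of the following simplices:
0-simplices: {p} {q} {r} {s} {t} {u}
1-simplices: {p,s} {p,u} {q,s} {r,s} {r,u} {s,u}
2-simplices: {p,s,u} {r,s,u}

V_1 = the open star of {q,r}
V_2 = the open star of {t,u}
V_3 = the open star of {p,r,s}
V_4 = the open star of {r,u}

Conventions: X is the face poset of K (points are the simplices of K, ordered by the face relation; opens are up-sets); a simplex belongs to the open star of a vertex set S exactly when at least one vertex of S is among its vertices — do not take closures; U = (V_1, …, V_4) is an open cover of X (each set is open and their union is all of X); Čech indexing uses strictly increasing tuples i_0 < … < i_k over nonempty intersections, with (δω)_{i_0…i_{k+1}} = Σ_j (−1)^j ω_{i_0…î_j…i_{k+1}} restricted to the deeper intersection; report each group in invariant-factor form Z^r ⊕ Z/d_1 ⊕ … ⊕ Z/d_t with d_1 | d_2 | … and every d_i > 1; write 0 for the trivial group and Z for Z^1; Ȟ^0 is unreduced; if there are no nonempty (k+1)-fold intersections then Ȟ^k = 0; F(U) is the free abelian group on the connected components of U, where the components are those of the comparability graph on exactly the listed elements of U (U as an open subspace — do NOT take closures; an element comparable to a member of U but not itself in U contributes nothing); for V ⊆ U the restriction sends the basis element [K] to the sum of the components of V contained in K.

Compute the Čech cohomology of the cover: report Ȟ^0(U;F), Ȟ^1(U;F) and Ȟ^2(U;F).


nonempty intersections:
  V1={{q},{r},{q,s},{r,s},{r,u},{r,s,u}} V2={{t},{u},{p,u},{r,u},{s,u},{p,s,u},{r,s,u}} V3={{p},{r},{s},{p,s},{p,u},{q,s},{r,s},{r,u},{s,u},{p,s,u},{r,s,u}} V4={{r},{u},{p,u},{r,s},{r,u},{s,u},{p,s,u},{r,s,u}}
  V12={{r,u},{r,s,u}} V13={{r},{q,s},{r,s},{r,u},{r,s,u}} V14={{r},{r,s},{r,u},{r,s,u}} V23={{p,u},{r,u},{s,u},{p,s,u},{r,s,u}} V24={{u},{p,u},{r,u},{s,u},{p,s,u},{r,s,u}} V34={{r},{p,u},{r,s},{r,u},{s,u},{p,s,u},{r,s,u}}
  V123={{r,u},{r,s,u}} V124={{r,u},{r,s,u}} V134={{r},{r,s},{r,u},{r,s,u}} V234={{p,u},{r,u},{s,u},{p,s,u},{r,s,u}}
  V1234={{r,u},{r,s,u}}
components per intersection:
  V1: {{q},{q,s}} {{r},{r,s},{r,u},{r,s,u}}
  V2: {{t}} {{u},{p,u},{r,u},{s,u},{p,s,u},{r,s,u}}
  V3: {{p},{r},{s},{p,s},{p,u},{q,s},{r,s},{r,u},{s,u},{p,s,u},{r,s,u}}
  V4: {{r},{u},{p,u},{r,s},{r,u},{s,u},{p,s,u},{r,s,u}}
  V12: {{r,u},{r,s,u}}
  V13: {{r},{r,s},{r,u},{r,s,u}} {{q,s}}
  V14: {{r},{r,s},{r,u},{r,s,u}}
  V23: {{p,u},{r,u},{s,u},{p,s,u},{r,s,u}}
  V24: {{u},{p,u},{r,u},{s,u},{p,s,u},{r,s,u}}
  V34: {{r},{p,u},{r,s},{r,u},{s,u},{p,s,u},{r,s,u}}
  V123: {{r,u},{r,s,u}}
  V124: {{r,u},{r,s,u}}
  V134: {{r},{r,s},{r,u},{r,s,u}}
  V234: {{p,u},{r,u},{s,u},{p,s,u},{r,s,u}}
  V1234: {{r,u},{r,s,u}}
C dims 6,7,4,1; δ0: rk 4, SNF 1^4; δ1: rk 3, SNF 1^3; δ2: rk 1, SNF 1^1
Ȟ^0: (6−4)−0=2 ⇒ Z^2
Ȟ^1: (7−3)−4=0 ⇒ 0
Ȟ^2: (4−1)−3=0 ⇒ 0

Ȟ^0 = Z^2, Ȟ^1 = 0, Ȟ^2 = 0


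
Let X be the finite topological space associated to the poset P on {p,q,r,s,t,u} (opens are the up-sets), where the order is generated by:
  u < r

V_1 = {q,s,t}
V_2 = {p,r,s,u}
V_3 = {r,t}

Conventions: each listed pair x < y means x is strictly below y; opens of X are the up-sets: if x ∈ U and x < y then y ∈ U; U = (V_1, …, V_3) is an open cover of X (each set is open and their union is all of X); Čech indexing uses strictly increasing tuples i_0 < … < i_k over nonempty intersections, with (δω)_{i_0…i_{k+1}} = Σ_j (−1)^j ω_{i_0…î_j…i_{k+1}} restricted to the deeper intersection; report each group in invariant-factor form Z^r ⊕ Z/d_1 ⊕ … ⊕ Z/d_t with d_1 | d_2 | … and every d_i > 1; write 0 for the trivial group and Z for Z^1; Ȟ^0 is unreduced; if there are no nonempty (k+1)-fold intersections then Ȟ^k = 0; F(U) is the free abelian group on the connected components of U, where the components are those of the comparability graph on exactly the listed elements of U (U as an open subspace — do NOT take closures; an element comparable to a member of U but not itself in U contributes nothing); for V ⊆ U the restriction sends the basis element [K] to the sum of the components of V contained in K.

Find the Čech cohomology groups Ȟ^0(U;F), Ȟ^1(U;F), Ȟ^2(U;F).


Ȟ^0(U;F) ≅ Z^5; Ȟ^1(U;F) ≅ 0; Ȟ^2(U;F) ≅ 0

nerve simplices:
  V12={s} V13={t} V23={r}
components per intersection:
  V1: {q} {s} {t}
  V2: {p} {r,u} {s}
  V3: {r} {t}
  V12: {s}
  V13: {t}
  V23: {r}
C dims 8,3; δ0: rk 3, SNF 1^3
degree 0: 8−3−0 = 5 → Ȟ^0 ≅ Z^5
degree 1: 3−0−3 = 0 → Ȟ^1 ≅ 0
degree 2: 0−0−0 = 0 → Ȟ^2 ≅ 0
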